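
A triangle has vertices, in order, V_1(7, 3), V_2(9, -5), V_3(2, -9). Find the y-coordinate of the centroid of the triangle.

-11/3

Apply the shoelace formula. First the cross-terms c_i = x_i·y_{i+1} − x_{i+1}·y_i:
  -62, -71, 69  ⇒  2A = -64, A = -32.
Then Σ (y_i + y_{i+1})·c_i = 704, so ȳ = 704 / (6·(-32)) = -11/3.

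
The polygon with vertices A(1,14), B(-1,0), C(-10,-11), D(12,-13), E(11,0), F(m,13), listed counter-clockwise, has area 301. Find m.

Write out the shoelace sum; only the two edges meeting at F involve m:
2·Area = [(11·13 − m·0) + (m·14 − 1·13)] + 430
       = 14·m + 560 = 602
⇒ m = 3.

3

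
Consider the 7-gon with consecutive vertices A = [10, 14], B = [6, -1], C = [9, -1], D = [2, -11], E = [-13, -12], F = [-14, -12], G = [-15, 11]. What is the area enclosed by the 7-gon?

510.5

Apply the shoelace (surveyor's) formula: 2A = Σ (x_i·y_{i+1} − x_{i+1}·y_i), indices taken mod 7.
Σ = (-94) + (3) + (-97) + (-167) + (-12) + (-334) + (-320) = -1021
Area = |Σ|/2 = 510.5.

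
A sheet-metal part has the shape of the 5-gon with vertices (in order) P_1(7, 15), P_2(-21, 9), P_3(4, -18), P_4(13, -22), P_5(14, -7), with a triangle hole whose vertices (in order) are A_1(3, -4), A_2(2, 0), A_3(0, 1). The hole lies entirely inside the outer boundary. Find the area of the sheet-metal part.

Outer boundary:
Apply Gauss's area formula: 2A = Σ (x_i·y_{i+1} − x_{i+1}·y_i), indices taken mod 5.
Σ = (378) + (342) + (146) + (217) + (259) = 1342
Area = |Σ|/2 = 671.
Hole:
Apply Gauss's area formula: 2A = Σ (x_i·y_{i+1} − x_{i+1}·y_i), indices taken mod 3.
A_1→A_2: (3)(0) − (2)(-4) = 8
A_2→A_3: (2)(1) − (0)(0) = 2
A_3→A_1: (0)(-4) − (3)(1) = -3
Σ = 7
Area = |Σ|/2 = 3.5.
Net area = 671 − 3.5 = 667.5.

667.5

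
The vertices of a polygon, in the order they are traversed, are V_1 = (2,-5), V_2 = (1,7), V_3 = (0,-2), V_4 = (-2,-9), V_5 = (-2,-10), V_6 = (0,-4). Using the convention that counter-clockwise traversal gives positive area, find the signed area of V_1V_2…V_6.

15.5

Apply the surveyor's formula: 2A = Σ (x_i·y_{i+1} − x_{i+1}·y_i), indices taken mod 6.
V_1→V_2: (2)(7) − (1)(-5) = 19
V_2→V_3: (1)(-2) − (0)(7) = -2
V_3→V_4: (0)(-9) − (-2)(-2) = -4
V_4→V_5: (-2)(-10) − (-2)(-9) = 2
V_5→V_6: (-2)(-4) − (0)(-10) = 8
V_6→V_1: (0)(-5) − (2)(-4) = 8
Σ = 31
Signed area = Σ/2 = 15.5 (positive ⇒ counter-clockwise traversal).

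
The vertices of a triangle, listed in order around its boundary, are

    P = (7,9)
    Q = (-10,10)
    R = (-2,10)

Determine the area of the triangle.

4

Apply the surveyor's formula: 2A = Σ (x_i·y_{i+1} − x_{i+1}·y_i), indices taken mod 3.
Σ = (160) + (-80) + (-88) = -8
Area = |Σ|/2 = 4.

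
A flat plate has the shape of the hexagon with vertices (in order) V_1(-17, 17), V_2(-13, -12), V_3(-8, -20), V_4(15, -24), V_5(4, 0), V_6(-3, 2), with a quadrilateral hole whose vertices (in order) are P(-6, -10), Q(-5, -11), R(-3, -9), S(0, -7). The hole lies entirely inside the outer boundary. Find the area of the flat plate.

Outer boundary:
Apply the shoelace formula: 2A = Σ (x_i·y_{i+1} − x_{i+1}·y_i), indices taken mod 6.
Σ = (425) + (164) + (492) + (96) + (8) + (-17) = 1168
Area = |Σ|/2 = 584.
Hole:
Σ = (16) + (12) + (21) + (-42) = 7
Area = |Σ|/2 = 3.5.
Net area = 584 − 3.5 = 580.5.

580.5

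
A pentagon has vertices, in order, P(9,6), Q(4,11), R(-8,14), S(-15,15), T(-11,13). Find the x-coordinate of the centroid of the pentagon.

Apply the shoelace (surveyor's) formula. First the cross-terms c_i = x_i·y_{i+1} − x_{i+1}·y_i:
  75, 144, 90, -30, -183  ⇒  2A = 96, A = 48.
Then Σ (x_i + x_{i+1})·c_i = -525, so x̄ = -525 / (6·48) = -175/96.

-175/96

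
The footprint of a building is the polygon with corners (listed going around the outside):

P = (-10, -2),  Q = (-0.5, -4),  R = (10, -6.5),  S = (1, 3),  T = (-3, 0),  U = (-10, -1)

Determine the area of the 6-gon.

70.375

Cross-terms: 39, 43.25, 36.5, 9, 3, 10  ⇒  Σ = 140.75
Area = |Σ|/2 = 70.375.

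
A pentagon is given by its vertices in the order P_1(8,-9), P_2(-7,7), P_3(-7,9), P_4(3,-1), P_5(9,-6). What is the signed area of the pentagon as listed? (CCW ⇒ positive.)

Cross-terms: -7, -14, -20, -9, -33  ⇒  Σ = -83
Signed area = Σ/2 = -41.5 (negative ⇒ clockwise traversal).

-41.5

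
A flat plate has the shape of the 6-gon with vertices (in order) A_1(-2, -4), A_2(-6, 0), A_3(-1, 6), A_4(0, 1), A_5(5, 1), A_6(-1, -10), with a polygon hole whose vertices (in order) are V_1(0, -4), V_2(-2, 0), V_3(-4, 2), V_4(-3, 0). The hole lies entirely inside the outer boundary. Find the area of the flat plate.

Outer boundary:
Σ = (-24) + (-36) + (-1) + (-5) + (-49) + (-16) = -131
Area = |Σ|/2 = 65.5.
Hole:
Apply the shoelace (surveyor's) formula: 2A = Σ (x_i·y_{i+1} − x_{i+1}·y_i), indices taken mod 4.
V_1→V_2: (0)(0) − (-2)(-4) = -8
V_2→V_3: (-2)(2) − (-4)(0) = -4
V_3→V_4: (-4)(0) − (-3)(2) = 6
V_4→V_1: (-3)(-4) − (0)(0) = 12
Σ = 6
Area = |Σ|/2 = 3.
Net area = 65.5 − 3 = 62.5.

62.5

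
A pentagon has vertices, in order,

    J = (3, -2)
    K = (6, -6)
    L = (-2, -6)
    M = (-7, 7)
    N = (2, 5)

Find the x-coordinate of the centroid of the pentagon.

Apply the shoelace formula. First the cross-terms c_i = x_i·y_{i+1} − x_{i+1}·y_i:
  -6, -48, -56, -49, -19  ⇒  2A = -178, A = -89.
Then Σ (x_i + x_{i+1})·c_i = 408, so x̄ = 408 / (6·(-89)) = -68/89.

-68/89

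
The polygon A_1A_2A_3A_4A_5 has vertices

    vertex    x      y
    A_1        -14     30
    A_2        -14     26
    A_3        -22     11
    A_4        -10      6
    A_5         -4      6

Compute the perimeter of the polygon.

|A_1A_2| = √((0)² + (-4)²) = √16 = 4
|A_2A_3| = √((-8)² + (-15)²) = √289 = 17
|A_3A_4| = √((12)² + (-5)²) = √169 = 13
|A_4A_5| = √((6)² + (0)²) = √36 = 6
|A_5A_1| = √((-10)² + (24)²) = √676 = 26
Perimeter = 4 + 17 + 13 + 6 + 26 = 66.

66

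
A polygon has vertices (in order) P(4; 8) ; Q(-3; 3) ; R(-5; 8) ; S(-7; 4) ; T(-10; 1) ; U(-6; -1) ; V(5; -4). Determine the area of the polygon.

Apply the surveyor's formula: 2A = Σ (x_i·y_{i+1} − x_{i+1}·y_i), indices taken mod 7.
P→Q: (4)(3) − (-3)(8) = 36
Q→R: (-3)(8) − (-5)(3) = -9
R→S: (-5)(4) − (-7)(8) = 36
S→T: (-7)(1) − (-10)(4) = 33
T→U: (-10)(-1) − (-6)(1) = 16
U→V: (-6)(-4) − (5)(-1) = 29
V→P: (5)(8) − (4)(-4) = 56
Σ = 197
Area = |Σ|/2 = 98.5.

98.5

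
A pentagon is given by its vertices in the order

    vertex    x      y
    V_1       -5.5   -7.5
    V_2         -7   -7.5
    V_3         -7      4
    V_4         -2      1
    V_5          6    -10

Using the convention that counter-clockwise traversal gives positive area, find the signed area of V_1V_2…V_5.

Apply the shoelace formula: 2A = Σ (x_i·y_{i+1} − x_{i+1}·y_i), indices taken mod 5.
V_1→V_2: (-5.5)(-7.5) − (-7)(-7.5) = -11.25
V_2→V_3: (-7)(4) − (-7)(-7.5) = -80.5
V_3→V_4: (-7)(1) − (-2)(4) = 1
V_4→V_5: (-2)(-10) − (6)(1) = 14
V_5→V_1: (6)(-7.5) − (-5.5)(-10) = -100
Σ = -176.75
Signed area = Σ/2 = -88.375 (negative ⇒ clockwise traversal).

-88.375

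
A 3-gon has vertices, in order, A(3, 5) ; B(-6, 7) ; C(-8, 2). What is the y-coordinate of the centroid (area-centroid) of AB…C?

14/3

Apply the shoelace formula. First the cross-terms c_i = x_i·y_{i+1} − x_{i+1}·y_i:
  51, 44, -46  ⇒  2A = 49, A = 24.5.
Then Σ (y_i + y_{i+1})·c_i = 686, so ȳ = 686 / (6·24.5) = 14/3.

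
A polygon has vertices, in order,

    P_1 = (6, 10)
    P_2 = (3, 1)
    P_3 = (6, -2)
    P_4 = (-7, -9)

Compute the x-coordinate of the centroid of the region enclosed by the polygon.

Apply Gauss's area formula. First the cross-terms c_i = x_i·y_{i+1} − x_{i+1}·y_i:
  -24, -12, -68, -16  ⇒  2A = -120, A = -60.
Then Σ (x_i + x_{i+1})·c_i = -240, so x̄ = -240 / (6·(-60)) = 2/3.

2/3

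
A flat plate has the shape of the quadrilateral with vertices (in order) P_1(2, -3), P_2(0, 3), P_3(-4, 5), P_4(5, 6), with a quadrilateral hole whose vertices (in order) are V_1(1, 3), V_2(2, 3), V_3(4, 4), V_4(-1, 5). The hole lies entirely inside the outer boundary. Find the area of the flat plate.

Outer boundary:
P_1→P_2: (2)(3) − (0)(-3) = 6
P_2→P_3: (0)(5) − (-4)(3) = 12
P_3→P_4: (-4)(6) − (5)(5) = -49
P_4→P_1: (5)(-3) − (2)(6) = -27
Σ = -58
Area = |Σ|/2 = 29.
Hole:
Σ = (-3) + (-4) + (24) + (-8) = 9
Area = |Σ|/2 = 4.5.
Net area = 29 − 4.5 = 24.5.

24.5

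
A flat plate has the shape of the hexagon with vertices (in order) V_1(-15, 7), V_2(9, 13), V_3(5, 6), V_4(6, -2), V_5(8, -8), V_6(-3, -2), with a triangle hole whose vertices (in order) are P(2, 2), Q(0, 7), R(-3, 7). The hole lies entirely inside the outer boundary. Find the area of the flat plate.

Outer boundary:
Apply Gauss's area formula: 2A = Σ (x_i·y_{i+1} − x_{i+1}·y_i), indices taken mod 6.
Cross-terms: -258, -11, -46, -32, -40, -51  ⇒  Σ = -438
Area = |Σ|/2 = 219.
Hole:
Cross-terms: 14, 21, -20  ⇒  Σ = 15
Area = |Σ|/2 = 7.5.
Net area = 219 − 7.5 = 211.5.

211.5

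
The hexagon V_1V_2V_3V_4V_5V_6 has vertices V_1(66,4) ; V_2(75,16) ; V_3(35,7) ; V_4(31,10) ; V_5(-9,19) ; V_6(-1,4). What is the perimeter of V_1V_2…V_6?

186

|V_1V_2| = √((9)² + (12)²) = √225 = 15
|V_2V_3| = √((-40)² + (-9)²) = √1681 = 41
|V_3V_4| = √((-4)² + (3)²) = √25 = 5
|V_4V_5| = √((-40)² + (9)²) = √1681 = 41
|V_5V_6| = √((8)² + (-15)²) = √289 = 17
|V_6V_1| = √((67)² + (0)²) = √4489 = 67
Perimeter = 15 + 41 + 5 + 41 + 17 + 67 = 186.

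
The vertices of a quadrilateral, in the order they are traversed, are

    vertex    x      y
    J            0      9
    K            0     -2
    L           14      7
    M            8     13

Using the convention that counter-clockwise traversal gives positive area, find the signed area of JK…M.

113

Σ = (0) + (28) + (126) + (72) = 226
Signed area = Σ/2 = 113 (positive ⇒ counter-clockwise traversal).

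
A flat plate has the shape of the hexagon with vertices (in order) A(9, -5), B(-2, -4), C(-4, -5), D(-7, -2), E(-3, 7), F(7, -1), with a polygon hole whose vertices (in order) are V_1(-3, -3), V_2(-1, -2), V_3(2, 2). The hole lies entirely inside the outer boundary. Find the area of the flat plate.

100.5

Outer boundary:
Apply the shoelace (surveyor's) formula: 2A = Σ (x_i·y_{i+1} − x_{i+1}·y_i), indices taken mod 6.
Cross-terms: -46, -6, -27, -55, -46, -26  ⇒  Σ = -206
Area = |Σ|/2 = 103.
Hole:
Apply the shoelace formula: 2A = Σ (x_i·y_{i+1} − x_{i+1}·y_i), indices taken mod 3.
V_1→V_2: (-3)(-2) − (-1)(-3) = 3
V_2→V_3: (-1)(2) − (2)(-2) = 2
V_3→V_1: (2)(-3) − (-3)(2) = 0
Σ = 5
Area = |Σ|/2 = 2.5.
Net area = 103 − 2.5 = 100.5.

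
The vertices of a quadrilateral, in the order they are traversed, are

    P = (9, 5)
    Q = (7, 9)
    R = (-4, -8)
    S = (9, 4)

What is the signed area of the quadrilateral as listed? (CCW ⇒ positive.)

45.5

Σ = (46) + (-20) + (56) + (9) = 91
Signed area = Σ/2 = 45.5 (positive ⇒ counter-clockwise traversal).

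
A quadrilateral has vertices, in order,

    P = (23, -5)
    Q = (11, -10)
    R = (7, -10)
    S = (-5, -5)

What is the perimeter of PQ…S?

|PQ| = √((-12)² + (-5)²) = √169 = 13
|QR| = √((-4)² + (0)²) = √16 = 4
|RS| = √((-12)² + (5)²) = √169 = 13
|SP| = √((28)² + (0)²) = √784 = 28
Perimeter = 13 + 4 + 13 + 28 = 58.

58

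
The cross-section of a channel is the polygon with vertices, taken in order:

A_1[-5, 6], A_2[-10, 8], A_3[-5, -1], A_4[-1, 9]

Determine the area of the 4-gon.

31.5

Apply the surveyor's formula: 2A = Σ (x_i·y_{i+1} − x_{i+1}·y_i), indices taken mod 4.
Σ = (20) + (50) + (-46) + (39) = 63
Area = |Σ|/2 = 31.5.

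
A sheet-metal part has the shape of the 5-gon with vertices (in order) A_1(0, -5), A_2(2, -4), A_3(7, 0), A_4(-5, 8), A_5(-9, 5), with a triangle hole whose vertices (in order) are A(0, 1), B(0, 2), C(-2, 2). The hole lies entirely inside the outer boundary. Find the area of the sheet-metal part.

Outer boundary:
Apply the shoelace (surveyor's) formula: 2A = Σ (x_i·y_{i+1} − x_{i+1}·y_i), indices taken mod 5.
A_1→A_2: (0)(-4) − (2)(-5) = 10
A_2→A_3: (2)(0) − (7)(-4) = 28
A_3→A_4: (7)(8) − (-5)(0) = 56
A_4→A_5: (-5)(5) − (-9)(8) = 47
A_5→A_1: (-9)(-5) − (0)(5) = 45
Σ = 186
Area = |Σ|/2 = 93.
Hole:
A→B: (0)(2) − (0)(1) = 0
B→C: (0)(2) − (-2)(2) = 4
C→A: (-2)(1) − (0)(2) = -2
Σ = 2
Area = |Σ|/2 = 1.
Net area = 93 − 1 = 92.

92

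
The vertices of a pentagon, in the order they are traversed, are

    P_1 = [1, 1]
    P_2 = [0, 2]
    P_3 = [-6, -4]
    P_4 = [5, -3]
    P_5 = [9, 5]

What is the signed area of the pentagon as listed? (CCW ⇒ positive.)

Apply the shoelace (surveyor's) formula: 2A = Σ (x_i·y_{i+1} − x_{i+1}·y_i), indices taken mod 5.
Σ = (2) + (12) + (38) + (52) + (4) = 108
Signed area = Σ/2 = 54 (positive ⇒ counter-clockwise traversal).

54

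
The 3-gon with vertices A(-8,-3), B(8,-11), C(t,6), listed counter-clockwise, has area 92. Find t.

-3

The doubled signed area Σ (x_i y_{i+1} − x_{i+1} y_i) is linear in t.
With t=0 it equals 208; the coefficient of t is 8 (from the two edges through C).
So 8·t + 208 = 2·92 = 184 ⇒ t = -3.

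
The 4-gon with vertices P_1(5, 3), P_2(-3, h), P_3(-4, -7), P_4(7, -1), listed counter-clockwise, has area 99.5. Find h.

The doubled signed area Σ (x_i y_{i+1} − x_{i+1} y_i) is linear in h.
With h=0 it equals 109; the coefficient of h is 9 (from the two edges through P_2).
So 9·h + 109 = 2·99.5 = 199 ⇒ h = 10.

10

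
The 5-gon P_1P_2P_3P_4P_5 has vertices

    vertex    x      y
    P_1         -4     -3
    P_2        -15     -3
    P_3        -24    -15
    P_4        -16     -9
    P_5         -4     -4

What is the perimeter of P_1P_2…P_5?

|P_1P_2| = √((-11)² + (0)²) = √121 = 11
|P_2P_3| = √((-9)² + (-12)²) = √225 = 15
|P_3P_4| = √((8)² + (6)²) = √100 = 10
|P_4P_5| = √((12)² + (5)²) = √169 = 13
|P_5P_1| = √((0)² + (1)²) = √1 = 1
Perimeter = 11 + 15 + 10 + 13 + 1 = 50.

50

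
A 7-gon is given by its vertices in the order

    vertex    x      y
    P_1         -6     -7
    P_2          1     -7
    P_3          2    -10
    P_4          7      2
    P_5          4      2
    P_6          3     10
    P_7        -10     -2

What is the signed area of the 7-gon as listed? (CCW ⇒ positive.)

159.5

P_1→P_2: (-6)(-7) − (1)(-7) = 49
P_2→P_3: (1)(-10) − (2)(-7) = 4
P_3→P_4: (2)(2) − (7)(-10) = 74
P_4→P_5: (7)(2) − (4)(2) = 6
P_5→P_6: (4)(10) − (3)(2) = 34
P_6→P_7: (3)(-2) − (-10)(10) = 94
P_7→P_1: (-10)(-7) − (-6)(-2) = 58
Σ = 319
Signed area = Σ/2 = 159.5 (positive ⇒ counter-clockwise traversal).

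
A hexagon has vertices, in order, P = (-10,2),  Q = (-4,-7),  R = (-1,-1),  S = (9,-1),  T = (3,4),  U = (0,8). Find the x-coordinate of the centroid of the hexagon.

-419/228

Apply Gauss's area formula. First the cross-terms c_i = x_i·y_{i+1} − x_{i+1}·y_i:
  78, -3, 10, 39, 24, 80  ⇒  2A = 228, A = 114.
Then Σ (x_i + x_{i+1})·c_i = -1257, so x̄ = -1257 / (6·114) = -419/228.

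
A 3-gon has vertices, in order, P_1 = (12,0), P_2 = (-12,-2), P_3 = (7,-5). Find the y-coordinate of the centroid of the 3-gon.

-7/3

Apply Gauss's area formula. First the cross-terms c_i = x_i·y_{i+1} − x_{i+1}·y_i:
  -24, 74, 60  ⇒  2A = 110, A = 55.
Then Σ (y_i + y_{i+1})·c_i = -770, so ȳ = -770 / (6·55) = -7/3.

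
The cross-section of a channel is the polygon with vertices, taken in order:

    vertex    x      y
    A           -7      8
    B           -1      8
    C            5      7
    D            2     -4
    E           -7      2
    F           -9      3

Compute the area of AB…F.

Cross-terms: -48, -47, -34, -24, -3, -51  ⇒  Σ = -207
Area = |Σ|/2 = 103.5.

103.5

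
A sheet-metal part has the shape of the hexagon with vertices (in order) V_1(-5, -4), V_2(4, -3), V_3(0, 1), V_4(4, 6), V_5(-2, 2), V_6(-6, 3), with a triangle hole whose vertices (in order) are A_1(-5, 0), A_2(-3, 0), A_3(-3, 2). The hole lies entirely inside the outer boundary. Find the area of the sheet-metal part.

46

Outer boundary:
Apply the surveyor's formula: 2A = Σ (x_i·y_{i+1} − x_{i+1}·y_i), indices taken mod 6.
V_1→V_2: (-5)(-3) − (4)(-4) = 31
V_2→V_3: (4)(1) − (0)(-3) = 4
V_3→V_4: (0)(6) − (4)(1) = -4
V_4→V_5: (4)(2) − (-2)(6) = 20
V_5→V_6: (-2)(3) − (-6)(2) = 6
V_6→V_1: (-6)(-4) − (-5)(3) = 39
Σ = 96
Area = |Σ|/2 = 48.
Hole:
Apply the shoelace (surveyor's) formula: 2A = Σ (x_i·y_{i+1} − x_{i+1}·y_i), indices taken mod 3.
A_1→A_2: (-5)(0) − (-3)(0) = 0
A_2→A_3: (-3)(2) − (-3)(0) = -6
A_3→A_1: (-3)(0) − (-5)(2) = 10
Σ = 4
Area = |Σ|/2 = 2.
Net area = 48 − 2 = 46.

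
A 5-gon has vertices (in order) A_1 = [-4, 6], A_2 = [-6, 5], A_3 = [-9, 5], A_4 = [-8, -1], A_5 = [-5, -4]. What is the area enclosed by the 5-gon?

30.5

Apply the surveyor's formula: 2A = Σ (x_i·y_{i+1} − x_{i+1}·y_i), indices taken mod 5.
Σ = (16) + (15) + (49) + (27) + (-46) = 61
Area = |Σ|/2 = 30.5.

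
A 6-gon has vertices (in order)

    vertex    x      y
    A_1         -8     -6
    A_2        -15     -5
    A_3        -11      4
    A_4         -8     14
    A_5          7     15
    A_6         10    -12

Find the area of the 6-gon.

Apply the shoelace formula: 2A = Σ (x_i·y_{i+1} − x_{i+1}·y_i), indices taken mod 6.
Cross-terms: -50, -115, -122, -218, -234, -156  ⇒  Σ = -895
Area = |Σ|/2 = 447.5.

447.5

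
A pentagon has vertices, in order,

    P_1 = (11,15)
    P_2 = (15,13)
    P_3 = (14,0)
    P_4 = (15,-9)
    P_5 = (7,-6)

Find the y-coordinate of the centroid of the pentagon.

88/41

Apply the shoelace (surveyor's) formula. First the cross-terms c_i = x_i·y_{i+1} − x_{i+1}·y_i:
  -82, -182, -126, -27, 171  ⇒  2A = -246, A = -123.
Then Σ (y_i + y_{i+1})·c_i = -1584, so ȳ = -1584 / (6·(-123)) = 88/41.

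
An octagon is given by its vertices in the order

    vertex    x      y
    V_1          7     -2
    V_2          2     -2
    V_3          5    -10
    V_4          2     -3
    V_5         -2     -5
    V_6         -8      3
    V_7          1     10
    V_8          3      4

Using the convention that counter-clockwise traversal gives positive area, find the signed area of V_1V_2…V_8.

-110

Apply the surveyor's formula: 2A = Σ (x_i·y_{i+1} − x_{i+1}·y_i), indices taken mod 8.
Σ = (-10) + (-10) + (5) + (-16) + (-46) + (-83) + (-26) + (-34) = -220
Signed area = Σ/2 = -110 (negative ⇒ clockwise traversal).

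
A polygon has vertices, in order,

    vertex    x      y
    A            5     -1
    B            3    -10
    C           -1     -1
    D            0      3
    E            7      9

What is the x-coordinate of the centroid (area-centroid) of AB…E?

Apply the shoelace formula. First the cross-terms c_i = x_i·y_{i+1} − x_{i+1}·y_i:
  -47, -13, -3, -21, -52  ⇒  2A = -136, A = -68.
Then Σ (x_i + x_{i+1})·c_i = -1170, so x̄ = -1170 / (6·(-68)) = 195/68.

195/68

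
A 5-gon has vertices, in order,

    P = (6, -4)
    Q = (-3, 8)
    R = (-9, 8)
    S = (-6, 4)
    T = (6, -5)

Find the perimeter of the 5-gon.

42

|PQ| = √((-9)² + (12)²) = √225 = 15
|QR| = √((-6)² + (0)²) = √36 = 6
|RS| = √((3)² + (-4)²) = √25 = 5
|ST| = √((12)² + (-9)²) = √225 = 15
|TP| = √((0)² + (1)²) = √1 = 1
Perimeter = 15 + 6 + 5 + 15 + 1 = 42.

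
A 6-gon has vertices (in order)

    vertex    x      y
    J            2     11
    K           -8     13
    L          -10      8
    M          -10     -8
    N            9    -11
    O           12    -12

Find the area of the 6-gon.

351

Cross-terms: 114, 66, 160, 182, 24, 156  ⇒  Σ = 702
Area = |Σ|/2 = 351.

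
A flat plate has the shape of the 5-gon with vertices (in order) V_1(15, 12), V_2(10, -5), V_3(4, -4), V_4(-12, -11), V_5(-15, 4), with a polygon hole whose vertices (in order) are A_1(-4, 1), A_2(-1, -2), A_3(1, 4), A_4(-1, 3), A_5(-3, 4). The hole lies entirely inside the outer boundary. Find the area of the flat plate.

364

Outer boundary:
V_1→V_2: (15)(-5) − (10)(12) = -195
V_2→V_3: (10)(-4) − (4)(-5) = -20
V_3→V_4: (4)(-11) − (-12)(-4) = -92
V_4→V_5: (-12)(4) − (-15)(-11) = -213
V_5→V_1: (-15)(12) − (15)(4) = -240
Σ = -760
Area = |Σ|/2 = 380.
Hole:
Apply the surveyor's formula: 2A = Σ (x_i·y_{i+1} − x_{i+1}·y_i), indices taken mod 5.
Σ = (9) + (-2) + (7) + (5) + (13) = 32
Area = |Σ|/2 = 16.
Net area = 380 − 16 = 364.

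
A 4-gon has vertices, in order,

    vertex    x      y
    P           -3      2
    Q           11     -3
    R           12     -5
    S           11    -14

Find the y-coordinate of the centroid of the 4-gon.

-232/45

Apply the shoelace formula. First the cross-terms c_i = x_i·y_{i+1} − x_{i+1}·y_i:
  -13, -19, -113, -20  ⇒  2A = -165, A = -82.5.
Then Σ (y_i + y_{i+1})·c_i = 2552, so ȳ = 2552 / (6·(-82.5)) = -232/45.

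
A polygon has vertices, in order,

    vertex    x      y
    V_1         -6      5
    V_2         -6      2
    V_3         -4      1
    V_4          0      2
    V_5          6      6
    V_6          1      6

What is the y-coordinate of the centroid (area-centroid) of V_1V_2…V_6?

Apply the shoelace formula. First the cross-terms c_i = x_i·y_{i+1} − x_{i+1}·y_i:
  18, 2, -8, -12, 30, 41  ⇒  2A = 71, A = 35.5.
Then Σ (y_i + y_{i+1})·c_i = 823, so ȳ = 823 / (6·35.5) = 823/213.

823/213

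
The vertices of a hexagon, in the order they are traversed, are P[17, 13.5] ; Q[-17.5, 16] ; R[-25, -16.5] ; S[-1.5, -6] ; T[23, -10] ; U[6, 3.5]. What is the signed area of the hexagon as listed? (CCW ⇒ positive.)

818.625

Apply the shoelace (surveyor's) formula: 2A = Σ (x_i·y_{i+1} − x_{i+1}·y_i), indices taken mod 6.
Cross-terms: 508.25, 688.75, 125.25, 153, 140.5, 21.5  ⇒  Σ = 1637.25
Signed area = Σ/2 = 818.625 (positive ⇒ counter-clockwise traversal).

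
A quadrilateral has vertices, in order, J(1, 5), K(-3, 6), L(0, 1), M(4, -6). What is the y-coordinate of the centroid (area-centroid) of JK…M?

Apply the shoelace formula. First the cross-terms c_i = x_i·y_{i+1} − x_{i+1}·y_i:
  21, -3, -4, 26  ⇒  2A = 40, A = 20.
Then Σ (y_i + y_{i+1})·c_i = 204, so ȳ = 204 / (6·20) = 1.7.

1.7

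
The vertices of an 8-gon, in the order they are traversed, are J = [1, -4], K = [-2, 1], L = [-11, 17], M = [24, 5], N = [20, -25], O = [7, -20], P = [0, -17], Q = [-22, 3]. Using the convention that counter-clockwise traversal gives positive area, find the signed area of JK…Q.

-913

Apply the shoelace formula: 2A = Σ (x_i·y_{i+1} − x_{i+1}·y_i), indices taken mod 8.
Cross-terms: -7, -23, -463, -700, -225, -119, -374, 85  ⇒  Σ = -1826
Signed area = Σ/2 = -913 (negative ⇒ clockwise traversal).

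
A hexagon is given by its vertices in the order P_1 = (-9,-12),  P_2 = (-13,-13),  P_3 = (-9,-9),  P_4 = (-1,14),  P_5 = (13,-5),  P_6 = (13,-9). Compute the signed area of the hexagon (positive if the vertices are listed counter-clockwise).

-320

Apply the shoelace formula: 2A = Σ (x_i·y_{i+1} − x_{i+1}·y_i), indices taken mod 6.
Σ = (-39) + (0) + (-135) + (-177) + (-52) + (-237) = -640
Signed area = Σ/2 = -320 (negative ⇒ clockwise traversal).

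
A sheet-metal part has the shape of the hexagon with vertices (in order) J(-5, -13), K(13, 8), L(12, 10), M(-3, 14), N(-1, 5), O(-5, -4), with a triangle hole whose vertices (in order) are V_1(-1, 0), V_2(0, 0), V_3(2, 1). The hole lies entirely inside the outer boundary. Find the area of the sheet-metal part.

Outer boundary:
J→K: (-5)(8) − (13)(-13) = 129
K→L: (13)(10) − (12)(8) = 34
L→M: (12)(14) − (-3)(10) = 198
M→N: (-3)(5) − (-1)(14) = -1
N→O: (-1)(-4) − (-5)(5) = 29
O→J: (-5)(-13) − (-5)(-4) = 45
Σ = 434
Area = |Σ|/2 = 217.
Hole:
Σ = (0) + (0) + (1) = 1
Area = |Σ|/2 = 0.5.
Net area = 217 − 0.5 = 216.5.

216.5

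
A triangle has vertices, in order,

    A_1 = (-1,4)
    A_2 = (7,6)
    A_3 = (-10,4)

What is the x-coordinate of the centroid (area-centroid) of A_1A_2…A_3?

Apply Gauss's area formula. First the cross-terms c_i = x_i·y_{i+1} − x_{i+1}·y_i:
  -34, 88, -36  ⇒  2A = 18, A = 9.
Then Σ (x_i + x_{i+1})·c_i = -72, so x̄ = -72 / (6·9) = -4/3.

-4/3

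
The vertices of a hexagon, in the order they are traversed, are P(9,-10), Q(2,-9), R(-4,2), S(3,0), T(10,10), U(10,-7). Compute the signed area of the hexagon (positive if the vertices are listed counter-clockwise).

-138

Apply the shoelace (surveyor's) formula: 2A = Σ (x_i·y_{i+1} − x_{i+1}·y_i), indices taken mod 6.
Cross-terms: -61, -32, -6, 30, -170, -37  ⇒  Σ = -276
Signed area = Σ/2 = -138 (negative ⇒ clockwise traversal).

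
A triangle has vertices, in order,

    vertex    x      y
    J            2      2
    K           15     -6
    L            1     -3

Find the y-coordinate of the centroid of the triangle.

-7/3

Apply the surveyor's formula. First the cross-terms c_i = x_i·y_{i+1} − x_{i+1}·y_i:
  -42, -39, 8  ⇒  2A = -73, A = -36.5.
Then Σ (y_i + y_{i+1})·c_i = 511, so ȳ = 511 / (6·(-36.5)) = -7/3.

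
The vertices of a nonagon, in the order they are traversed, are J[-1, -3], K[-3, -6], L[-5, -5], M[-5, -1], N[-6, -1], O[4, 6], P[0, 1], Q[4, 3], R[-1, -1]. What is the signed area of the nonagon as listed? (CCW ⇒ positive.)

-35

Apply the shoelace formula: 2A = Σ (x_i·y_{i+1} − x_{i+1}·y_i), indices taken mod 9.
J→K: (-1)(-6) − (-3)(-3) = -3
K→L: (-3)(-5) − (-5)(-6) = -15
L→M: (-5)(-1) − (-5)(-5) = -20
M→N: (-5)(-1) − (-6)(-1) = -1
N→O: (-6)(6) − (4)(-1) = -32
O→P: (4)(1) − (0)(6) = 4
P→Q: (0)(3) − (4)(1) = -4
Q→R: (4)(-1) − (-1)(3) = -1
R→J: (-1)(-3) − (-1)(-1) = 2
Σ = -70
Signed area = Σ/2 = -35 (negative ⇒ clockwise traversal).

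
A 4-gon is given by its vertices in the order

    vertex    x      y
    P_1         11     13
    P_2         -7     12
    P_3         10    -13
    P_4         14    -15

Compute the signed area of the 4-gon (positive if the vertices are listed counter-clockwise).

P_1→P_2: (11)(12) − (-7)(13) = 223
P_2→P_3: (-7)(-13) − (10)(12) = -29
P_3→P_4: (10)(-15) − (14)(-13) = 32
P_4→P_1: (14)(13) − (11)(-15) = 347
Σ = 573
Signed area = Σ/2 = 286.5 (positive ⇒ counter-clockwise traversal).

286.5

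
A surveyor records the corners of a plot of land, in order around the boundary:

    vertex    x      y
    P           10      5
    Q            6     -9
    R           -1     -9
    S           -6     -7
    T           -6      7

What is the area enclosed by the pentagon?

207

Apply Gauss's area formula: 2A = Σ (x_i·y_{i+1} − x_{i+1}·y_i), indices taken mod 5.
P→Q: (10)(-9) − (6)(5) = -120
Q→R: (6)(-9) − (-1)(-9) = -63
R→S: (-1)(-7) − (-6)(-9) = -47
S→T: (-6)(7) − (-6)(-7) = -84
T→P: (-6)(5) − (10)(7) = -100
Σ = -414
Area = |Σ|/2 = 207.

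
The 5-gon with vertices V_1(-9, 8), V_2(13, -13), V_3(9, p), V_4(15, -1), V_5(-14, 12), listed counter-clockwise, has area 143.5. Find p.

The doubled signed area Σ (x_i y_{i+1} − x_{i+1} y_i) is linear in p.
With p=0 it equals 283; the coefficient of p is -2 (from the two edges through V_3).
So -2·p + 283 = 2·143.5 = 287 ⇒ p = -2.

-2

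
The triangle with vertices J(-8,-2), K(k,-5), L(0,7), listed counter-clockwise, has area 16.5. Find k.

The doubled signed area Σ (x_i y_{i+1} − x_{i+1} y_i) is linear in k.
With k=0 it equals 96; the coefficient of k is 9 (from the two edges through K).
So 9·k + 96 = 2·16.5 = 33 ⇒ k = -7.

-7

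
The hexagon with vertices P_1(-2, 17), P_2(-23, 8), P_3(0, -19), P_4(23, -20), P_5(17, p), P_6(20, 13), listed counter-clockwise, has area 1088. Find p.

Write out the shoelace sum; only the two edges meeting at P_5 involve p:
2·Area = [(23·p − 17·(-20)) + (17·13 − 20·p)] + 1615
       = 3·p + 2176 = 2176
⇒ p = 0.

0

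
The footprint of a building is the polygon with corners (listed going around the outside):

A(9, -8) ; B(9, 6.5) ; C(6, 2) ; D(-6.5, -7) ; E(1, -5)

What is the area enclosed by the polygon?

78.5

Apply the shoelace (surveyor's) formula: 2A = Σ (x_i·y_{i+1} − x_{i+1}·y_i), indices taken mod 5.
Cross-terms: 130.5, -21, -29, 39.5, 37  ⇒  Σ = 157
Area = |Σ|/2 = 78.5.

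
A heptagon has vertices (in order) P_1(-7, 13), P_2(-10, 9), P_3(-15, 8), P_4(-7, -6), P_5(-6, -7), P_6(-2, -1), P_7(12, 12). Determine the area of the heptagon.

250.5

Apply the surveyor's formula: 2A = Σ (x_i·y_{i+1} − x_{i+1}·y_i), indices taken mod 7.
Cross-terms: 67, 55, 146, 13, -8, -12, 240  ⇒  Σ = 501
Area = |Σ|/2 = 250.5.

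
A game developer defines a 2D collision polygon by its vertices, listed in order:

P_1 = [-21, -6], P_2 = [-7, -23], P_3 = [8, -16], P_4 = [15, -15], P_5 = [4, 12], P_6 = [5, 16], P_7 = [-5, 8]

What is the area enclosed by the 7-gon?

Apply the shoelace formula: 2A = Σ (x_i·y_{i+1} − x_{i+1}·y_i), indices taken mod 7.
Cross-terms: 441, 296, 120, 240, 4, 120, 198  ⇒  Σ = 1419
Area = |Σ|/2 = 709.5.

709.5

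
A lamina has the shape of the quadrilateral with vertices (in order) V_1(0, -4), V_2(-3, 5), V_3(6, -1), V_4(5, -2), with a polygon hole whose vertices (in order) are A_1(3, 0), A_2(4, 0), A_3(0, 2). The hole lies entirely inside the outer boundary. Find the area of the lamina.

32

Outer boundary:
Σ = (-12) + (-27) + (-7) + (-20) = -66
Area = |Σ|/2 = 33.
Hole:
Σ = (0) + (8) + (-6) = 2
Area = |Σ|/2 = 1.
Net area = 33 − 1 = 32.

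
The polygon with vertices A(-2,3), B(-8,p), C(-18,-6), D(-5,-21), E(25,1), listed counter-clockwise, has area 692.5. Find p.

23

The doubled signed area Σ (x_i y_{i+1} − x_{i+1} y_i) is linear in p.
With p=0 it equals 1017; the coefficient of p is 16 (from the two edges through B).
So 16·p + 1017 = 2·692.5 = 1385 ⇒ p = 23.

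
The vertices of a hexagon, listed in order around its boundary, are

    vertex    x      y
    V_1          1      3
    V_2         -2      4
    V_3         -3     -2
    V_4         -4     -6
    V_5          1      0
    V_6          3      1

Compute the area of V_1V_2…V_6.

25.5

Apply the shoelace (surveyor's) formula: 2A = Σ (x_i·y_{i+1} − x_{i+1}·y_i), indices taken mod 6.
Cross-terms: 10, 16, 10, 6, 1, 8  ⇒  Σ = 51
Area = |Σ|/2 = 25.5.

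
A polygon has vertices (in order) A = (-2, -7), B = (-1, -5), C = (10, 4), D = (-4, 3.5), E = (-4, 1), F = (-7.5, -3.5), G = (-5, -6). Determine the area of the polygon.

91

Apply the shoelace formula: 2A = Σ (x_i·y_{i+1} − x_{i+1}·y_i), indices taken mod 7.
Σ = (3) + (46) + (51) + (10) + (21.5) + (27.5) + (23) = 182
Area = |Σ|/2 = 91.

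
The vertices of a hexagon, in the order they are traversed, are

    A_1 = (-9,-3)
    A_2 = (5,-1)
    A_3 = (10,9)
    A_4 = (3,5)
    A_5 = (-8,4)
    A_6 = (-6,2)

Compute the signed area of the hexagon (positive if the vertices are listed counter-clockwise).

99

Σ = (24) + (55) + (23) + (52) + (8) + (36) = 198
Signed area = Σ/2 = 99 (positive ⇒ counter-clockwise traversal).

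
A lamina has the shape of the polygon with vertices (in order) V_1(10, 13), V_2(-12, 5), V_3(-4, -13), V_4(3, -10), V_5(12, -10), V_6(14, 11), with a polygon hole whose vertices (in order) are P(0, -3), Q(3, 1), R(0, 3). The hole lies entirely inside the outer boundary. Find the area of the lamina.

Outer boundary:
Apply the surveyor's formula: 2A = Σ (x_i·y_{i+1} − x_{i+1}·y_i), indices taken mod 6.
V_1→V_2: (10)(5) − (-12)(13) = 206
V_2→V_3: (-12)(-13) − (-4)(5) = 176
V_3→V_4: (-4)(-10) − (3)(-13) = 79
V_4→V_5: (3)(-10) − (12)(-10) = 90
V_5→V_6: (12)(11) − (14)(-10) = 272
V_6→V_1: (14)(13) − (10)(11) = 72
Σ = 895
Area = |Σ|/2 = 447.5.
Hole:
Apply the shoelace (surveyor's) formula: 2A = Σ (x_i·y_{i+1} − x_{i+1}·y_i), indices taken mod 3.
Σ = (9) + (9) + (0) = 18
Area = |Σ|/2 = 9.
Net area = 447.5 − 9 = 438.5.

438.5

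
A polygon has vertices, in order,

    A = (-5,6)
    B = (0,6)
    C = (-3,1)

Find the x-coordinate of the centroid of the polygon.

-8/3

Apply Gauss's area formula. First the cross-terms c_i = x_i·y_{i+1} − x_{i+1}·y_i:
  -30, 18, -13  ⇒  2A = -25, A = -12.5.
Then Σ (x_i + x_{i+1})·c_i = 200, so x̄ = 200 / (6·(-12.5)) = -8/3.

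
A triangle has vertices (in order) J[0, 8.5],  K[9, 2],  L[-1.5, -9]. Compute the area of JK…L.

Apply the surveyor's formula: 2A = Σ (x_i·y_{i+1} − x_{i+1}·y_i), indices taken mod 3.
J→K: (0)(2) − (9)(8.5) = -76.5
K→L: (9)(-9) − (-1.5)(2) = -78
L→J: (-1.5)(8.5) − (0)(-9) = -12.75
Σ = -167.25
Area = |Σ|/2 = 83.625.

83.625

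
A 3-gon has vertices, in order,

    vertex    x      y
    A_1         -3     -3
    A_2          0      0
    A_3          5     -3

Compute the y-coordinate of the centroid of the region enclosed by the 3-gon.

-2

Apply Gauss's area formula. First the cross-terms c_i = x_i·y_{i+1} − x_{i+1}·y_i:
  0, 0, -24  ⇒  2A = -24, A = -12.
Then Σ (y_i + y_{i+1})·c_i = 144, so ȳ = 144 / (6·(-12)) = -2.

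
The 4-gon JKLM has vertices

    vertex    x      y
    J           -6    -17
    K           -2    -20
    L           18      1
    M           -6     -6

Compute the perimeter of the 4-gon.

70

|JK| = √((4)² + (-3)²) = √25 = 5
|KL| = √((20)² + (21)²) = √841 = 29
|LM| = √((-24)² + (-7)²) = √625 = 25
|MJ| = √((0)² + (-11)²) = √121 = 11
Perimeter = 5 + 29 + 25 + 11 = 70.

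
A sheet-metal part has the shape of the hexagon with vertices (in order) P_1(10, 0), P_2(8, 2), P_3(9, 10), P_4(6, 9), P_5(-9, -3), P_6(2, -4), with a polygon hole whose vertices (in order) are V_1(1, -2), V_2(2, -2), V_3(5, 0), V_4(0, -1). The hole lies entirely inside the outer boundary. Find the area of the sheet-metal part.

Outer boundary:
P_1→P_2: (10)(2) − (8)(0) = 20
P_2→P_3: (8)(10) − (9)(2) = 62
P_3→P_4: (9)(9) − (6)(10) = 21
P_4→P_5: (6)(-3) − (-9)(9) = 63
P_5→P_6: (-9)(-4) − (2)(-3) = 42
P_6→P_1: (2)(0) − (10)(-4) = 40
Σ = 248
Area = |Σ|/2 = 124.
Hole:
Cross-terms: 2, 10, -5, 1  ⇒  Σ = 8
Area = |Σ|/2 = 4.
Net area = 124 − 4 = 120.

120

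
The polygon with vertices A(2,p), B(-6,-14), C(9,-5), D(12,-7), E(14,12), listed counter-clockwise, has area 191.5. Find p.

Write out the shoelace sum; only the two edges meeting at A involve p:
2·Area = [(14·p − 2·12) + (2·(-14) − (-6)·p)] + 395
       = 20·p + 343 = 383
⇒ p = 2.

2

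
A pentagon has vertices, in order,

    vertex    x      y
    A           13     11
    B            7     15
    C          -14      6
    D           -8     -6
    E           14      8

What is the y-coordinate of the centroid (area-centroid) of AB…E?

425/78

Apply Gauss's area formula. First the cross-terms c_i = x_i·y_{i+1} − x_{i+1}·y_i:
  118, 252, 132, 20, 50  ⇒  2A = 572, A = 286.
Then Σ (y_i + y_{i+1})·c_i = 9350, so ȳ = 9350 / (6·286) = 425/78.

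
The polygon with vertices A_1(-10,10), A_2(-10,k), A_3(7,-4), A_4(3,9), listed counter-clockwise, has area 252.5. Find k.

-10

Write out the shoelace sum; only the two edges meeting at A_2 involve k:
2·Area = [((-10)·k − (-10)·10) + ((-10)·(-4) − 7·k)] + 195
       = -17·k + 335 = 505
⇒ k = -10.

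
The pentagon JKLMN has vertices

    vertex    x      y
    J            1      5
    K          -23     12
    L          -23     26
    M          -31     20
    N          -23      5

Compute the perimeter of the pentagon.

|JK| = √((-24)² + (7)²) = √625 = 25
|KL| = √((0)² + (14)²) = √196 = 14
|LM| = √((-8)² + (-6)²) = √100 = 10
|MN| = √((8)² + (-15)²) = √289 = 17
|NJ| = √((24)² + (0)²) = √576 = 24
Perimeter = 25 + 14 + 10 + 17 + 24 = 90.

90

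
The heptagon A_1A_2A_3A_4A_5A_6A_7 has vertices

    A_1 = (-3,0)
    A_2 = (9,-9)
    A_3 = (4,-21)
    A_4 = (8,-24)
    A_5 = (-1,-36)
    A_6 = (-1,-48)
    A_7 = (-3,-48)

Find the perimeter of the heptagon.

|A_1A_2| = √((12)² + (-9)²) = √225 = 15
|A_2A_3| = √((-5)² + (-12)²) = √169 = 13
|A_3A_4| = √((4)² + (-3)²) = √25 = 5
|A_4A_5| = √((-9)² + (-12)²) = √225 = 15
|A_5A_6| = √((0)² + (-12)²) = √144 = 12
|A_6A_7| = √((-2)² + (0)²) = √4 = 2
|A_7A_1| = √((0)² + (48)²) = √2304 = 48
Perimeter = 15 + 13 + 5 + 15 + 12 + 2 + 48 = 110.

110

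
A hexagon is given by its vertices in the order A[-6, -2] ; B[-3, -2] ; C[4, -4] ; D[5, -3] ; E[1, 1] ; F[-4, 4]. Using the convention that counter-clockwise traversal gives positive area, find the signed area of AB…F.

Σ = (6) + (20) + (8) + (8) + (8) + (32) = 82
Signed area = Σ/2 = 41 (positive ⇒ counter-clockwise traversal).

41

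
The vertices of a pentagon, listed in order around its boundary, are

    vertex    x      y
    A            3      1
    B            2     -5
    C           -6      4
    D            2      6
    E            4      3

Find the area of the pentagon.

53

Apply Gauss's area formula: 2A = Σ (x_i·y_{i+1} − x_{i+1}·y_i), indices taken mod 5.
Cross-terms: -17, -22, -44, -18, -5  ⇒  Σ = -106
Area = |Σ|/2 = 53.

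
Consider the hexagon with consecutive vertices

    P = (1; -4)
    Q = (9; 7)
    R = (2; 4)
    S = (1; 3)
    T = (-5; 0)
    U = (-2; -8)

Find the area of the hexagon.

P→Q: (1)(7) − (9)(-4) = 43
Q→R: (9)(4) − (2)(7) = 22
R→S: (2)(3) − (1)(4) = 2
S→T: (1)(0) − (-5)(3) = 15
T→U: (-5)(-8) − (-2)(0) = 40
U→P: (-2)(-4) − (1)(-8) = 16
Σ = 138
Area = |Σ|/2 = 69.

69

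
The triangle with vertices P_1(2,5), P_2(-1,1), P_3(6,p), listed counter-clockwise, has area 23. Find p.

-5

Write out the shoelace sum; only the two edges meeting at P_3 involve p:
2·Area = [((-1)·p − 6·1) + (6·5 − 2·p)] + 7
       = -3·p + 31 = 46
⇒ p = -5.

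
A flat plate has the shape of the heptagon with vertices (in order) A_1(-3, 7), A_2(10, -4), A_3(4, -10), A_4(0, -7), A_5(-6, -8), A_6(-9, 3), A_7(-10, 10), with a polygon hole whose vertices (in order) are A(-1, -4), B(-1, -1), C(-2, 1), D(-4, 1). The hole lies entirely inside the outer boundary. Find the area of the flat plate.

Outer boundary:
A_1→A_2: (-3)(-4) − (10)(7) = -58
A_2→A_3: (10)(-10) − (4)(-4) = -84
A_3→A_4: (4)(-7) − (0)(-10) = -28
A_4→A_5: (0)(-8) − (-6)(-7) = -42
A_5→A_6: (-6)(3) − (-9)(-8) = -90
A_6→A_7: (-9)(10) − (-10)(3) = -60
A_7→A_1: (-10)(7) − (-3)(10) = -40
Σ = -402
Area = |Σ|/2 = 201.
Hole:
A→B: (-1)(-1) − (-1)(-4) = -3
B→C: (-1)(1) − (-2)(-1) = -3
C→D: (-2)(1) − (-4)(1) = 2
D→A: (-4)(-4) − (-1)(1) = 17
Σ = 13
Area = |Σ|/2 = 6.5.
Net area = 201 − 6.5 = 194.5.

194.5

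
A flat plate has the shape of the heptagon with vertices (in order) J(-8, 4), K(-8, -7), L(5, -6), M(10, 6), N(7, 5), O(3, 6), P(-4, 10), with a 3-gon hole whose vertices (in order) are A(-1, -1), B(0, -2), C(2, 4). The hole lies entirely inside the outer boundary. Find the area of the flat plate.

Outer boundary:
Apply the surveyor's formula: 2A = Σ (x_i·y_{i+1} − x_{i+1}·y_i), indices taken mod 7.
J→K: (-8)(-7) − (-8)(4) = 88
K→L: (-8)(-6) − (5)(-7) = 83
L→M: (5)(6) − (10)(-6) = 90
M→N: (10)(5) − (7)(6) = 8
N→O: (7)(6) − (3)(5) = 27
O→P: (3)(10) − (-4)(6) = 54
P→J: (-4)(4) − (-8)(10) = 64
Σ = 414
Area = |Σ|/2 = 207.
Hole:
Cross-terms: 2, 4, 2  ⇒  Σ = 8
Area = |Σ|/2 = 4.
Net area = 207 − 4 = 203.

203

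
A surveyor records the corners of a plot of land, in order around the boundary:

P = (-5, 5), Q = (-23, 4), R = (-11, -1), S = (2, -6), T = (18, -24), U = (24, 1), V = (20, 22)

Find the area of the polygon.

Apply the shoelace (surveyor's) formula: 2A = Σ (x_i·y_{i+1} − x_{i+1}·y_i), indices taken mod 7.
Σ = (95) + (67) + (68) + (60) + (594) + (508) + (210) = 1602
Area = |Σ|/2 = 801.

801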